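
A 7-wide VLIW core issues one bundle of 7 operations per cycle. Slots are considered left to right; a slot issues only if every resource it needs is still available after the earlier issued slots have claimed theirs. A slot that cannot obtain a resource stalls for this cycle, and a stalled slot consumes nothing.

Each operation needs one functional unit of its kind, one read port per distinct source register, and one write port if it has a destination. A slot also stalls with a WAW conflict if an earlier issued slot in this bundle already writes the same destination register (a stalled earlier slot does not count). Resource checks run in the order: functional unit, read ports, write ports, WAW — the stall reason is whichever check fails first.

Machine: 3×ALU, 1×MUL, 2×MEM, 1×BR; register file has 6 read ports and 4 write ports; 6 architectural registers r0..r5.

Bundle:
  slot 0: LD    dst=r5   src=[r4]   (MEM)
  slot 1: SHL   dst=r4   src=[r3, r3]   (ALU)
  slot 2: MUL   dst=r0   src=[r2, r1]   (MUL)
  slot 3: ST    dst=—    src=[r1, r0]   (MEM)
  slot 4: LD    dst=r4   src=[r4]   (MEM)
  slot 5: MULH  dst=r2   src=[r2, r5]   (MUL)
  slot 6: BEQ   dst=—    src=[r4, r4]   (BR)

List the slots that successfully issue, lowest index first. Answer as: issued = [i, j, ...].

#0 MEM src=r4 dispatched  <A:3 Mu:1 Ld:1 B:1 rd:5 wr:3>
#1 ALU src=r3,r3 dispatched  <A:2 Mu:1 Ld:1 B:1 rd:4 wr:2>
#2 MUL src=r2,r1 dispatched  <A:2 Mu:0 Ld:1 B:1 rd:2 wr:1>
#3 MEM src=r1,r0 dispatched  <A:2 Mu:0 Ld:0 B:1 rd:0 wr:1>
#4 MEM src=r4 held:FU  <A:2 Mu:0 Ld:0 B:1 rd:0 wr:1>
#5 MUL src=r2,r5 held:FU  <A:2 Mu:0 Ld:0 B:1 rd:0 wr:1>
#6 BR src=r4,r4 held:RD_PORT  <A:2 Mu:0 Ld:0 B:1 rd:0 wr:1>

issued = [0, 1, 2, 3]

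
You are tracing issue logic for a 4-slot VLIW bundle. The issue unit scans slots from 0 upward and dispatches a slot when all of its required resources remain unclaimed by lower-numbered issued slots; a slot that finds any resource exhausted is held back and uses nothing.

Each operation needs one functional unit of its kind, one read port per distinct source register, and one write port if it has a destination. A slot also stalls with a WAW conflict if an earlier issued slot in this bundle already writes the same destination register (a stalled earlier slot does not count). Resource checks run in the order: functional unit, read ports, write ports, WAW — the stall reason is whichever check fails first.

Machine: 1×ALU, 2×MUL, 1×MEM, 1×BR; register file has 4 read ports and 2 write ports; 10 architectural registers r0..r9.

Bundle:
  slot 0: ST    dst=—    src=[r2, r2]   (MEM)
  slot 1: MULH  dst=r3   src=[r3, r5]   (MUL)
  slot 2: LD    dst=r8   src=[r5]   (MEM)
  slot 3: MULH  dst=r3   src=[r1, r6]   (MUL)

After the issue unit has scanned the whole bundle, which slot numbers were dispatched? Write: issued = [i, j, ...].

issued = [0, 1]

[0] MEM needs rd=1 wr=0: ok; after: ALU=1 MUL=2 MEM=0 BR=1, R=3, W=2
[1] MUL needs rd=2 wr=1: ok; after: ALU=1 MUL=1 MEM=0 BR=1, R=1, W=1
[2] MEM needs rd=1 wr=1: FU; after: ALU=1 MUL=1 MEM=0 BR=1, R=1, W=1
[3] MUL needs rd=2 wr=1: RD_PORT; after: ALU=1 MUL=1 MEM=0 BR=1, R=1, W=1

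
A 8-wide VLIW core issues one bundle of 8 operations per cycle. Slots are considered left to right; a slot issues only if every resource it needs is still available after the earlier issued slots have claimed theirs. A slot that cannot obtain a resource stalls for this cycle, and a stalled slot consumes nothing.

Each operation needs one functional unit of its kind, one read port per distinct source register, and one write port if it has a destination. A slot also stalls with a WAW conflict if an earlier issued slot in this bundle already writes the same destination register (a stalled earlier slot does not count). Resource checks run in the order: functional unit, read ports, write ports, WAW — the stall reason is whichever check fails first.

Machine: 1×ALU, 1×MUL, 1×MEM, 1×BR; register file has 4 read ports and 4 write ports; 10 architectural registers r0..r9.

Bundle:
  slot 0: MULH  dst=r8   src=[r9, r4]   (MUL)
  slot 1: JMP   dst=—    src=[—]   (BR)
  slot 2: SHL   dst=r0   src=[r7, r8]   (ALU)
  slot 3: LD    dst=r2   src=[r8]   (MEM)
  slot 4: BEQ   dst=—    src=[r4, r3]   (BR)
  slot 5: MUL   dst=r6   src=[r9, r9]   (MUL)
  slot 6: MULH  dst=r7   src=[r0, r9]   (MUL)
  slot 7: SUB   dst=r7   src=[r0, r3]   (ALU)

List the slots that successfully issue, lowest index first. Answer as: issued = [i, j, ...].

(0) want 1×MUL +2rd +1wr — yes → AL1|MU0|ME1|BR1|rd2|wr3
(1) want 1×BR +0rd +0wr — yes → AL1|MU0|ME1|BR0|rd2|wr3
(2) want 1×ALU +2rd +1wr — yes → AL0|MU0|ME1|BR0|rd0|wr2
(3) want 1×MEM +1rd +1wr — RD_PORT → AL0|MU0|ME1|BR0|rd0|wr2
(4) want 1×BR +2rd +0wr — FU → AL0|MU0|ME1|BR0|rd0|wr2
(5) want 1×MUL +1rd +1wr — FU → AL0|MU0|ME1|BR0|rd0|wr2
(6) want 1×MUL +2rd +1wr — FU → AL0|MU0|ME1|BR0|rd0|wr2
(7) want 1×ALU +2rd +1wr — FU → AL0|MU0|ME1|BR0|rd0|wr2

issued = [0, 1, 2]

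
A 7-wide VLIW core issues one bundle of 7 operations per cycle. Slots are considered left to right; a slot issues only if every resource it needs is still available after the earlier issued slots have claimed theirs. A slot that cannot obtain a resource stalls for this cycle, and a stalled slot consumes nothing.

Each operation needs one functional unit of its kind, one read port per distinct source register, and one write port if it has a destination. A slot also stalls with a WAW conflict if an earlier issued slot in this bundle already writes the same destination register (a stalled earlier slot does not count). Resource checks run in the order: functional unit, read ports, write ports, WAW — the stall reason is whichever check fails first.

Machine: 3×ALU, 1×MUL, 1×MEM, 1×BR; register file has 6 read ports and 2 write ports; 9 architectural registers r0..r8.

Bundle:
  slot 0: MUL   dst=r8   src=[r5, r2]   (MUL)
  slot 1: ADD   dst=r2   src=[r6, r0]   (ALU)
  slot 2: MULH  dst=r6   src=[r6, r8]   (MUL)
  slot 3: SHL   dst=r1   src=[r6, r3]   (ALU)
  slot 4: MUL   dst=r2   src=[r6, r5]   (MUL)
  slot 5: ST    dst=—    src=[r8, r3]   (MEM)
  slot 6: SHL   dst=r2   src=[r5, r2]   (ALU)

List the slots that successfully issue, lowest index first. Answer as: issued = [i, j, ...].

issued = [0, 1, 5]

(0) want 1×MUL +2rd +1wr — yes → AL3|MU0|ME1|BR1|rd4|wr1
(1) want 1×ALU +2rd +1wr — yes → AL2|MU0|ME1|BR1|rd2|wr0
(2) want 1×MUL +2rd +1wr — FU → AL2|MU0|ME1|BR1|rd2|wr0
(3) want 1×ALU +2rd +1wr — WR_PORT → AL2|MU0|ME1|BR1|rd2|wr0
(4) want 1×MUL +2rd +1wr — FU → AL2|MU0|ME1|BR1|rd2|wr0
(5) want 1×MEM +2rd +0wr — yes → AL2|MU0|ME0|BR1|rd0|wr0
(6) want 1×ALU +2rd +1wr — RD_PORT → AL2|MU0|ME0|BR1|rd0|wr0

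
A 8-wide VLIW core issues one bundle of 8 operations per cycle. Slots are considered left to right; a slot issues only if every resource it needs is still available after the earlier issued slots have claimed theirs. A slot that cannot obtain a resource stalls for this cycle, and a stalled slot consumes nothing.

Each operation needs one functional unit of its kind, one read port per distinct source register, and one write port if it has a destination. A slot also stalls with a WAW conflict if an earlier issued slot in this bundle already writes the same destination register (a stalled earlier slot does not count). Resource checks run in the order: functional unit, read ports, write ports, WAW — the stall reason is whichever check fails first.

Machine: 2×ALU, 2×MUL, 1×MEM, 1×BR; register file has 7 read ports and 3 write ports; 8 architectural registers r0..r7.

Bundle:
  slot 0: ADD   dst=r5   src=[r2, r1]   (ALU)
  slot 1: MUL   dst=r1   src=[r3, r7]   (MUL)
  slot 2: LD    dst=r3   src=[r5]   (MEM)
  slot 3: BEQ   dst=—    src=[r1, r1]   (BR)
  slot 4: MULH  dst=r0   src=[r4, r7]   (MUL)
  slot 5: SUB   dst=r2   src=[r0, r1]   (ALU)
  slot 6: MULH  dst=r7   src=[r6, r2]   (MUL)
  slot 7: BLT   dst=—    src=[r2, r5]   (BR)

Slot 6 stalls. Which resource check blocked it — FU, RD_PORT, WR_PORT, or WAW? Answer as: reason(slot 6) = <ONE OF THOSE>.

slot 0 (ALU): ISSUE — free A1,Mu2,Ld1,B1 rp5 wp2
slot 1 (MUL): ISSUE — free A1,Mu1,Ld1,B1 rp3 wp1
slot 2 (MEM): ISSUE — free A1,Mu1,Ld0,B1 rp2 wp0
slot 3 (BR): ISSUE — free A1,Mu1,Ld0,B0 rp1 wp0
slot 4 (MUL): stall RD_PORT — free A1,Mu1,Ld0,B0 rp1 wp0
slot 5 (ALU): stall RD_PORT — free A1,Mu1,Ld0,B0 rp1 wp0
slot 6 (MUL): stall RD_PORT — free A1,Mu1,Ld0,B0 rp1 wp0
slot 7 (BR): stall FU — free A1,Mu1,Ld0,B0 rp1 wp0

reason(slot 6) = RD_PORT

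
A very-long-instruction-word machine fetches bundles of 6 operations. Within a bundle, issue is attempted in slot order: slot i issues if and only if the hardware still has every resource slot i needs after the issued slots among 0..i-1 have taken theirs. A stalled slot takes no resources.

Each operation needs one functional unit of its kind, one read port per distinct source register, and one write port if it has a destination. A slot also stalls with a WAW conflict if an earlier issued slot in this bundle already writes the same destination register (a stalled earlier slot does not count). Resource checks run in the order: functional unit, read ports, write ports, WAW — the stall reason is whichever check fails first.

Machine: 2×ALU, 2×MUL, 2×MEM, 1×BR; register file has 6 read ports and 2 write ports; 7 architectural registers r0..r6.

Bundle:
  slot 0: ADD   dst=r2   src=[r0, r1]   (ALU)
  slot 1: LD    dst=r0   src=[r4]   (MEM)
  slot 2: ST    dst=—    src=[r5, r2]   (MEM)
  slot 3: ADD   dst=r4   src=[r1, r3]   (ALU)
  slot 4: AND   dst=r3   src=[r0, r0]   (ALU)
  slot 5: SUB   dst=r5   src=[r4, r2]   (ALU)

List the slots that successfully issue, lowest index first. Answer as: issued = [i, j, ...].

[0] ALU needs rd=2 wr=1: ok; after: ALU=1 MUL=2 MEM=2 BR=1, R=4, W=1
[1] MEM needs rd=1 wr=1: ok; after: ALU=1 MUL=2 MEM=1 BR=1, R=3, W=0
[2] MEM needs rd=2 wr=0: ok; after: ALU=1 MUL=2 MEM=0 BR=1, R=1, W=0
[3] ALU needs rd=2 wr=1: RD_PORT; after: ALU=1 MUL=2 MEM=0 BR=1, R=1, W=0
[4] ALU needs rd=1 wr=1: WR_PORT; after: ALU=1 MUL=2 MEM=0 BR=1, R=1, W=0
[5] ALU needs rd=2 wr=1: RD_PORT; after: ALU=1 MUL=2 MEM=0 BR=1, R=1, W=0

issued = [0, 1, 2]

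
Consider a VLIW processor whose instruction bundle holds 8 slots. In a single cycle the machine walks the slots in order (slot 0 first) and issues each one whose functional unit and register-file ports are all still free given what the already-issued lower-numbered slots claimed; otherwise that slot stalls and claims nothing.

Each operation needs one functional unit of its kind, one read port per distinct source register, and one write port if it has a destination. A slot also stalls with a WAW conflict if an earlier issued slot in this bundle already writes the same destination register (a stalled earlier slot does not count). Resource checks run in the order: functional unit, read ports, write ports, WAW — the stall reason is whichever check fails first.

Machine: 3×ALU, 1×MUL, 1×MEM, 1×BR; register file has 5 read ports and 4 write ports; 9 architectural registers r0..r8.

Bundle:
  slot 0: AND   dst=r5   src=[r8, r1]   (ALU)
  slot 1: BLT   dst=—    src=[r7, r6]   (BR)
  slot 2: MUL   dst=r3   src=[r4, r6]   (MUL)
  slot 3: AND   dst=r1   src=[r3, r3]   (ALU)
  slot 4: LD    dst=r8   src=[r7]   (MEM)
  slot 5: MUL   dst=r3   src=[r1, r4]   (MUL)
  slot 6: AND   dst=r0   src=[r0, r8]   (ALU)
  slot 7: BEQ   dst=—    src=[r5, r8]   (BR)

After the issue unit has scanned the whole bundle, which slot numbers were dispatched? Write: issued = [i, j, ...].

  0. ALU→r5 ⇒ go  {2A/1Mu/1Ld/1B | 3r 3w}
  1. BR ⇒ go  {2A/1Mu/1Ld/0B | 1r 3w}
  2. MUL→r3 ⇒ no(RD_PORT)  {2A/1Mu/1Ld/0B | 1r 3w}
  3. ALU→r1 ⇒ go  {1A/1Mu/1Ld/0B | 0r 2w}
  4. MEM→r8 ⇒ no(RD_PORT)  {1A/1Mu/1Ld/0B | 0r 2w}
  5. MUL→r3 ⇒ no(RD_PORT)  {1A/1Mu/1Ld/0B | 0r 2w}
  6. ALU→r0 ⇒ no(RD_PORT)  {1A/1Mu/1Ld/0B | 0r 2w}
  7. BR ⇒ no(FU)  {1A/1Mu/1Ld/0B | 0r 2w}

issued = [0, 1, 3]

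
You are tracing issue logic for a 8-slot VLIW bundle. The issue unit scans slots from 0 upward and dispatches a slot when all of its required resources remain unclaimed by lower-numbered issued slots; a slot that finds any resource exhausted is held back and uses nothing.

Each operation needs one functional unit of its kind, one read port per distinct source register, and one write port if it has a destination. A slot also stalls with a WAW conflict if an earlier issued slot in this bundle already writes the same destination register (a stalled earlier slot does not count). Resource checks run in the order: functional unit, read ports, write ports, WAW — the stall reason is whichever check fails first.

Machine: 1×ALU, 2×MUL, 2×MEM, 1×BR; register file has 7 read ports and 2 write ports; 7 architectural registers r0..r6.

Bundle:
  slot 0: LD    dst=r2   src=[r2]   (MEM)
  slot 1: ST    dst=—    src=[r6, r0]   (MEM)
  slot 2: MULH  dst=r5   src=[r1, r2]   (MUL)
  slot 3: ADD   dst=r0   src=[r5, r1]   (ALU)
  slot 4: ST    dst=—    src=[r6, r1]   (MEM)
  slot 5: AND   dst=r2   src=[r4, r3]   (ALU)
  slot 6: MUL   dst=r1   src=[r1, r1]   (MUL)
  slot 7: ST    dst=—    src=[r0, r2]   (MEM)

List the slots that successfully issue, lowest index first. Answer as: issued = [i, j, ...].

#0 MEM src=r2 dispatched  <A:1 Mu:2 Ld:1 B:1 rd:6 wr:1>
#1 MEM src=r6,r0 dispatched  <A:1 Mu:2 Ld:0 B:1 rd:4 wr:1>
#2 MUL src=r1,r2 dispatched  <A:1 Mu:1 Ld:0 B:1 rd:2 wr:0>
#3 ALU src=r5,r1 held:WR_PORT  <A:1 Mu:1 Ld:0 B:1 rd:2 wr:0>
#4 MEM src=r6,r1 held:FU  <A:1 Mu:1 Ld:0 B:1 rd:2 wr:0>
#5 ALU src=r4,r3 held:WR_PORT  <A:1 Mu:1 Ld:0 B:1 rd:2 wr:0>
#6 MUL src=r1,r1 held:WR_PORT  <A:1 Mu:1 Ld:0 B:1 rd:2 wr:0>
#7 MEM src=r0,r2 held:FU  <A:1 Mu:1 Ld:0 B:1 rd:2 wr:0>

issued = [0, 1, 2]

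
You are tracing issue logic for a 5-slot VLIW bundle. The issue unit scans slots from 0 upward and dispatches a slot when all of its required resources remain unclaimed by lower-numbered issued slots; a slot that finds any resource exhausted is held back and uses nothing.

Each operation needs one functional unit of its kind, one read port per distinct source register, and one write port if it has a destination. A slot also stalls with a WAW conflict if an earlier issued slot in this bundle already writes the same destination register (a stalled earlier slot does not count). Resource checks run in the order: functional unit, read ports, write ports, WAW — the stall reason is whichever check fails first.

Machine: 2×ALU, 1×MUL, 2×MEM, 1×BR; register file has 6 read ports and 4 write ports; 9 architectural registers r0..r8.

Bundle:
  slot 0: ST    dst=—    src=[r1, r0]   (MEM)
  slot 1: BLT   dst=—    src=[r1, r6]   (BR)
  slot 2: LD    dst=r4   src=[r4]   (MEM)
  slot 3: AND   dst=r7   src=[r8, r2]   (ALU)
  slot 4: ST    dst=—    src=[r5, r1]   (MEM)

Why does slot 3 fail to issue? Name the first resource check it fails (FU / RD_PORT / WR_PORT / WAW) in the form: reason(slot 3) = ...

(0) want 1×MEM +2rd +0wr — yes → AL2|MU1|ME1|BR1|rd4|wr4
(1) want 1×BR +2rd +0wr — yes → AL2|MU1|ME1|BR0|rd2|wr4
(2) want 1×MEM +1rd +1wr — yes → AL2|MU1|ME0|BR0|rd1|wr3
(3) want 1×ALU +2rd +1wr — RD_PORT → AL2|MU1|ME0|BR0|rd1|wr3
(4) want 1×MEM +2rd +0wr — FU → AL2|MU1|ME0|BR0|rd1|wr3

reason(slot 3) = RD_PORT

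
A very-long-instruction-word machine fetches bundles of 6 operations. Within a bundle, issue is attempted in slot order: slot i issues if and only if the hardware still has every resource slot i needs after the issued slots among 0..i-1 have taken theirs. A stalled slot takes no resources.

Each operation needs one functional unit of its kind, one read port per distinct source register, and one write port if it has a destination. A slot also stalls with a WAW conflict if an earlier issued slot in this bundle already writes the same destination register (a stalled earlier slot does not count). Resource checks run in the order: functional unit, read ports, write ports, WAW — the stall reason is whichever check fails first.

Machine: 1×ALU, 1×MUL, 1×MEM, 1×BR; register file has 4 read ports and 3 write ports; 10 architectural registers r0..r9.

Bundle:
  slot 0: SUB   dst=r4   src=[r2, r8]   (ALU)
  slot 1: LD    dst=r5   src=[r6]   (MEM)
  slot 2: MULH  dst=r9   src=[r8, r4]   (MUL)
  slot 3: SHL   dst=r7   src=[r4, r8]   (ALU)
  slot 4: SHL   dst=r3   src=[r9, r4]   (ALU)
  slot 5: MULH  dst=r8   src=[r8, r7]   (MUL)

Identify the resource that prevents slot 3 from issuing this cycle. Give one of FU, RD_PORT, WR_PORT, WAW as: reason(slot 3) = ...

  0. ALU→r4 ⇒ go  {0A/1Mu/1Ld/1B | 2r 2w}
  1. MEM→r5 ⇒ go  {0A/1Mu/0Ld/1B | 1r 1w}
  2. MUL→r9 ⇒ no(RD_PORT)  {0A/1Mu/0Ld/1B | 1r 1w}
  3. ALU→r7 ⇒ no(FU)  {0A/1Mu/0Ld/1B | 1r 1w}
  4. ALU→r3 ⇒ no(FU)  {0A/1Mu/0Ld/1B | 1r 1w}
  5. MUL→r8 ⇒ no(RD_PORT)  {0A/1Mu/0Ld/1B | 1r 1w}

reason(slot 3) = FU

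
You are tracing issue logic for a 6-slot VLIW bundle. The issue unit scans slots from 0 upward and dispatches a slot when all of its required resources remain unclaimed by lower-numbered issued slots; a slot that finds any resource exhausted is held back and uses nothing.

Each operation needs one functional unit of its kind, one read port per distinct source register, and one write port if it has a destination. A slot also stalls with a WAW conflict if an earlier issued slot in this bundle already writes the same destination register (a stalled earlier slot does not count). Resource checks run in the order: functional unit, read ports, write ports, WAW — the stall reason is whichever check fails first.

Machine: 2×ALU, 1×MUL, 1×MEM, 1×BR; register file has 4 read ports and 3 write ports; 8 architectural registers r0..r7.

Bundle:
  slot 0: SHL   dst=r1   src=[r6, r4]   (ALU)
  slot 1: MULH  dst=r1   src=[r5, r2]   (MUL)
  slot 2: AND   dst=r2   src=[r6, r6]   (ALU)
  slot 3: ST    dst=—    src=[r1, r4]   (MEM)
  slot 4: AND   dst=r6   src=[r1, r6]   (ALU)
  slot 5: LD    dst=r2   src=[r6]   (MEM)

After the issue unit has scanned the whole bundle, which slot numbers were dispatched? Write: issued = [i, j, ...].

#0 ALU src=r6,r4 dispatched  <A:1 Mu:1 Ld:1 B:1 rd:2 wr:2>
#1 MUL src=r5,r2 held:WAW  <A:1 Mu:1 Ld:1 B:1 rd:2 wr:2>
#2 ALU src=r6,r6 dispatched  <A:0 Mu:1 Ld:1 B:1 rd:1 wr:1>
#3 MEM src=r1,r4 held:RD_PORT  <A:0 Mu:1 Ld:1 B:1 rd:1 wr:1>
#4 ALU src=r1,r6 held:FU  <A:0 Mu:1 Ld:1 B:1 rd:1 wr:1>
#5 MEM src=r6 held:WAW  <A:0 Mu:1 Ld:1 B:1 rd:1 wr:1>

issued = [0, 2]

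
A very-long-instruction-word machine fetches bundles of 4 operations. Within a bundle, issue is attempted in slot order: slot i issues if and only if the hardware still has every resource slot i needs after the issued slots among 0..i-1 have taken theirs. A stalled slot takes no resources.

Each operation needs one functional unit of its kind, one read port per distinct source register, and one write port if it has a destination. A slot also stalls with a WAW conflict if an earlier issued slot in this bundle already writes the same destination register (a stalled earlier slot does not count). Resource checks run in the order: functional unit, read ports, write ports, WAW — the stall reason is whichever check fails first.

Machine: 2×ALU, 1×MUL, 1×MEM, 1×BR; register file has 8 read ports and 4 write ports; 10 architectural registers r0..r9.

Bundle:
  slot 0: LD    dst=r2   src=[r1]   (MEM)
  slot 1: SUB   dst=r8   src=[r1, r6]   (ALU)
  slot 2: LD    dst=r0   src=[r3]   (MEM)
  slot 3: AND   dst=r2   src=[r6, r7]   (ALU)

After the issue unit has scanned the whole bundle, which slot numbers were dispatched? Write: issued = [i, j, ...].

#0 MEM src=r1 dispatched  <A:2 Mu:1 Ld:0 B:1 rd:7 wr:3>
#1 ALU src=r1,r6 dispatched  <A:1 Mu:1 Ld:0 B:1 rd:5 wr:2>
#2 MEM src=r3 held:FU  <A:1 Mu:1 Ld:0 B:1 rd:5 wr:2>
#3 ALU src=r6,r7 held:WAW  <A:1 Mu:1 Ld:0 B:1 rd:5 wr:2>

issued = [0, 1]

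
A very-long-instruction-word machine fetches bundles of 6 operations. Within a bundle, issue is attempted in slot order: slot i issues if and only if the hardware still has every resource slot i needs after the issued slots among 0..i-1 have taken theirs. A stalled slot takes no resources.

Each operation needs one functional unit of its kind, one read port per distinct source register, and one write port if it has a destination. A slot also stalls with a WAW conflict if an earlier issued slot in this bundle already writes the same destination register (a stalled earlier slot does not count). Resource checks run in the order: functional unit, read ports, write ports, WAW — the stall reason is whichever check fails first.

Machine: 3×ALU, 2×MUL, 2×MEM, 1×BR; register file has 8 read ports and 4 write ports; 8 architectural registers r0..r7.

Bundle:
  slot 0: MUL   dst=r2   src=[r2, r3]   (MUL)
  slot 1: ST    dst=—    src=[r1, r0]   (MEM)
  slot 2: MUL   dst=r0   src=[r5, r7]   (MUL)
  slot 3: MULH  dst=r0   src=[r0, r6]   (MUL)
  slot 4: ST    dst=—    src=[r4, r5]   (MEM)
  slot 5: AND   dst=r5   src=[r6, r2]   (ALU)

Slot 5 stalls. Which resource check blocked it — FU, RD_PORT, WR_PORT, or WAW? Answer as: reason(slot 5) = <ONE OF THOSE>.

reason(slot 5) = RD_PORT

slot 0 (MUL): ISSUE — free A3,Mu1,Ld2,B1 rp6 wp3
slot 1 (MEM): ISSUE — free A3,Mu1,Ld1,B1 rp4 wp3
slot 2 (MUL): ISSUE — free A3,Mu0,Ld1,B1 rp2 wp2
slot 3 (MUL): stall FU — free A3,Mu0,Ld1,B1 rp2 wp2
slot 4 (MEM): ISSUE — free A3,Mu0,Ld0,B1 rp0 wp2
slot 5 (ALU): stall RD_PORT — free A3,Mu0,Ld0,B1 rp0 wp2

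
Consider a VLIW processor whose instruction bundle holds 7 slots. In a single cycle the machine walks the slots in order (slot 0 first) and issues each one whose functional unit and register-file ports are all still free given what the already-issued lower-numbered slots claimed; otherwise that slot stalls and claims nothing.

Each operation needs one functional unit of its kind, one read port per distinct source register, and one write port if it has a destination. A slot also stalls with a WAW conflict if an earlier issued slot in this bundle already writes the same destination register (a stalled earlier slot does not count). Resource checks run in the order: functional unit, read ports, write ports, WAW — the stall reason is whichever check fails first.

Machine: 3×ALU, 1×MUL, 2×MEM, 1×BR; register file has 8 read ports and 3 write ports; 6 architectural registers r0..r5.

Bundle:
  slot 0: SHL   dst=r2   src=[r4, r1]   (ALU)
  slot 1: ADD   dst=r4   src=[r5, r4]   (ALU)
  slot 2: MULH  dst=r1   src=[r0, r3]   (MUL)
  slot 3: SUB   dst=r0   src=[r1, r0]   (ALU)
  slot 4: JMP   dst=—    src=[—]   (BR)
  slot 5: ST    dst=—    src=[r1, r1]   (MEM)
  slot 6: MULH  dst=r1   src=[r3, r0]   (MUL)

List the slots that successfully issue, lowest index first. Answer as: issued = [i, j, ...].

issued = [0, 1, 2, 4, 5]

slot 0 (ALU): ISSUE — free A2,Mu1,Ld2,B1 rp6 wp2
slot 1 (ALU): ISSUE — free A1,Mu1,Ld2,B1 rp4 wp1
slot 2 (MUL): ISSUE — free A1,Mu0,Ld2,B1 rp2 wp0
slot 3 (ALU): stall WR_PORT — free A1,Mu0,Ld2,B1 rp2 wp0
slot 4 (BR): ISSUE — free A1,Mu0,Ld2,B0 rp2 wp0
slot 5 (MEM): ISSUE — free A1,Mu0,Ld1,B0 rp1 wp0
slot 6 (MUL): stall FU — free A1,Mu0,Ld1,B0 rp1 wp0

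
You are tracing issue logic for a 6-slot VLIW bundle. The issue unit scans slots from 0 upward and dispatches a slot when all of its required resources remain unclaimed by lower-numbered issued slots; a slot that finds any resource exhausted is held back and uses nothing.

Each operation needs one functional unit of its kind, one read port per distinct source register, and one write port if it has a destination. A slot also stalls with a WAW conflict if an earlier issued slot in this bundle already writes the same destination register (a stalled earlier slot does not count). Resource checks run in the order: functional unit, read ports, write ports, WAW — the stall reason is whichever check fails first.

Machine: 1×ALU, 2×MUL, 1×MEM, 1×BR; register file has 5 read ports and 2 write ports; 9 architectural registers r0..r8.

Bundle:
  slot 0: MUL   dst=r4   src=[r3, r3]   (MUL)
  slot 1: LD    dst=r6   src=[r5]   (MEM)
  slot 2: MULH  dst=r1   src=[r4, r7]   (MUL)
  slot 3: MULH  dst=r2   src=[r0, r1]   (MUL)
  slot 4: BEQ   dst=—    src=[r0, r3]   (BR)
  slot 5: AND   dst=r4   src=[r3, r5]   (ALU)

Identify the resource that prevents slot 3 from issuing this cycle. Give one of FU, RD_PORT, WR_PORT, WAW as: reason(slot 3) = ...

reason(slot 3) = WR_PORT

slot 0 (MUL): ISSUE — free A1,Mu1,Ld1,B1 rp4 wp1
slot 1 (MEM): ISSUE — free A1,Mu1,Ld0,B1 rp3 wp0
slot 2 (MUL): stall WR_PORT — free A1,Mu1,Ld0,B1 rp3 wp0
slot 3 (MUL): stall WR_PORT — free A1,Mu1,Ld0,B1 rp3 wp0
slot 4 (BR): ISSUE — free A1,Mu1,Ld0,B0 rp1 wp0
slot 5 (ALU): stall RD_PORT — free A1,Mu1,Ld0,B0 rp1 wp0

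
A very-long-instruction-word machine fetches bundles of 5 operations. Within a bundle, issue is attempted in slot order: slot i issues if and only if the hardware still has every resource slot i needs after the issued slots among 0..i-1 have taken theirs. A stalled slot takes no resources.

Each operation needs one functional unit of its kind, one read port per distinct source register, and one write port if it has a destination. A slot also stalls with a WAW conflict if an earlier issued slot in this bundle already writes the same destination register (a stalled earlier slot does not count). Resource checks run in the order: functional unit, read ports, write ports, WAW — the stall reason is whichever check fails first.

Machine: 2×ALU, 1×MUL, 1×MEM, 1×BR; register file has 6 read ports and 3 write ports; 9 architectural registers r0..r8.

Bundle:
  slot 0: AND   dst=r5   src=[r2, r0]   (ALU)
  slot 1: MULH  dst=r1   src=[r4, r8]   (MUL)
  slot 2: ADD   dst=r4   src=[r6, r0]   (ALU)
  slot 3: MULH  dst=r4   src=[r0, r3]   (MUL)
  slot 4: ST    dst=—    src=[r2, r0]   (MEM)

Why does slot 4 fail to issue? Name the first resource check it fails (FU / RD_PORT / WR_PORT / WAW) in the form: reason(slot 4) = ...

reason(slot 4) = RD_PORT

[0] ALU needs rd=2 wr=1: ok; after: ALU=1 MUL=1 MEM=1 BR=1, R=4, W=2
[1] MUL needs rd=2 wr=1: ok; after: ALU=1 MUL=0 MEM=1 BR=1, R=2, W=1
[2] ALU needs rd=2 wr=1: ok; after: ALU=0 MUL=0 MEM=1 BR=1, R=0, W=0
[3] MUL needs rd=2 wr=1: FU; after: ALU=0 MUL=0 MEM=1 BR=1, R=0, W=0
[4] MEM needs rd=2 wr=0: RD_PORT; after: ALU=0 MUL=0 MEM=1 BR=1, R=0, W=0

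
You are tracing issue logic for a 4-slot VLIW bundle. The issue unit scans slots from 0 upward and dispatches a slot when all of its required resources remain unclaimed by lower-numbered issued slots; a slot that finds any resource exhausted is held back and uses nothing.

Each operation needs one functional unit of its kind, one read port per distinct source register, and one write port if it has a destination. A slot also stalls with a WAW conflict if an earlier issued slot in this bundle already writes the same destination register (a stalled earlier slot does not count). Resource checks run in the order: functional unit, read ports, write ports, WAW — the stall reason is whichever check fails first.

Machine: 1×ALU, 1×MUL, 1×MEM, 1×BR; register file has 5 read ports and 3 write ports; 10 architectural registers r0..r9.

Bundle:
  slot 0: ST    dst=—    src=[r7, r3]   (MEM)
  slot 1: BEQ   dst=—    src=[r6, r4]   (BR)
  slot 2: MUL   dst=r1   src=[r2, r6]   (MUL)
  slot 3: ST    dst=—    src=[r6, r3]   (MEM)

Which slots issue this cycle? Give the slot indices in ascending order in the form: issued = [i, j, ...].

issued = [0, 1]

[0] MEM needs rd=2 wr=0: ok; after: ALU=1 MUL=1 MEM=0 BR=1, R=3, W=3
[1] BR needs rd=2 wr=0: ok; after: ALU=1 MUL=1 MEM=0 BR=0, R=1, W=3
[2] MUL needs rd=2 wr=1: RD_PORT; after: ALU=1 MUL=1 MEM=0 BR=0, R=1, W=3
[3] MEM needs rd=2 wr=0: FU; after: ALU=1 MUL=1 MEM=0 BR=0, R=1, W=3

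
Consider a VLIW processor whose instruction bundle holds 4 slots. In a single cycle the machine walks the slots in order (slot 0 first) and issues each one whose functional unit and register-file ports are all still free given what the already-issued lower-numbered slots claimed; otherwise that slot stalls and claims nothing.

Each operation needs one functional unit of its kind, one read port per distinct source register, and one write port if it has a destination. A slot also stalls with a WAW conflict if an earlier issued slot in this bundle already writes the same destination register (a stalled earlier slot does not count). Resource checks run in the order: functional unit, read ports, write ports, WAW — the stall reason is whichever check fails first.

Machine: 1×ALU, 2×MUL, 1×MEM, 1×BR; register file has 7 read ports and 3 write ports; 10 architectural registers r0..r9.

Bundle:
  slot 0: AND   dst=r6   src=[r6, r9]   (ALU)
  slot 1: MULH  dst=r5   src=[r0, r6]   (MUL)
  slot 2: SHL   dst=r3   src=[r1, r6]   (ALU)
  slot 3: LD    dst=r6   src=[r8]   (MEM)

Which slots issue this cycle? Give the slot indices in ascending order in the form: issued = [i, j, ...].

  0. ALU→r6 ⇒ go  {0A/2Mu/1Ld/1B | 5r 2w}
  1. MUL→r5 ⇒ go  {0A/1Mu/1Ld/1B | 3r 1w}
  2. ALU→r3 ⇒ no(FU)  {0A/1Mu/1Ld/1B | 3r 1w}
  3. MEM→r6 ⇒ no(WAW)  {0A/1Mu/1Ld/1B | 3r 1w}

issued = [0, 1]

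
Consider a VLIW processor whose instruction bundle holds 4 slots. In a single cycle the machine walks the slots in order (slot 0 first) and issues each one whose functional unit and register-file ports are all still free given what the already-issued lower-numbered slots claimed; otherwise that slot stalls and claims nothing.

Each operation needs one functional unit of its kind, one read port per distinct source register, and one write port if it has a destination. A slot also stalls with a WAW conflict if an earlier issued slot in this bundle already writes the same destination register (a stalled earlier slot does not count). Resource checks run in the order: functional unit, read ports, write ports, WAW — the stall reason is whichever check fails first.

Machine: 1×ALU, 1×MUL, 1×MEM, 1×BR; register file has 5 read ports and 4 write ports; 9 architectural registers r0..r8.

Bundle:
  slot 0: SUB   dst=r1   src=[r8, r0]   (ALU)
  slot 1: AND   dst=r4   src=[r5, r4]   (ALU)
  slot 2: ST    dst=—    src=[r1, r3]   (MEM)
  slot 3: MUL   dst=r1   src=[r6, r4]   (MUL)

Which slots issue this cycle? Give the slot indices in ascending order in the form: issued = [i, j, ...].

  0. ALU→r1 ⇒ go  {0A/1Mu/1Ld/1B | 3r 3w}
  1. ALU→r4 ⇒ no(FU)  {0A/1Mu/1Ld/1B | 3r 3w}
  2. MEM ⇒ go  {0A/1Mu/0Ld/1B | 1r 3w}
  3. MUL→r1 ⇒ no(RD_PORT)  {0A/1Mu/0Ld/1B | 1r 3w}

issued = [0, 2]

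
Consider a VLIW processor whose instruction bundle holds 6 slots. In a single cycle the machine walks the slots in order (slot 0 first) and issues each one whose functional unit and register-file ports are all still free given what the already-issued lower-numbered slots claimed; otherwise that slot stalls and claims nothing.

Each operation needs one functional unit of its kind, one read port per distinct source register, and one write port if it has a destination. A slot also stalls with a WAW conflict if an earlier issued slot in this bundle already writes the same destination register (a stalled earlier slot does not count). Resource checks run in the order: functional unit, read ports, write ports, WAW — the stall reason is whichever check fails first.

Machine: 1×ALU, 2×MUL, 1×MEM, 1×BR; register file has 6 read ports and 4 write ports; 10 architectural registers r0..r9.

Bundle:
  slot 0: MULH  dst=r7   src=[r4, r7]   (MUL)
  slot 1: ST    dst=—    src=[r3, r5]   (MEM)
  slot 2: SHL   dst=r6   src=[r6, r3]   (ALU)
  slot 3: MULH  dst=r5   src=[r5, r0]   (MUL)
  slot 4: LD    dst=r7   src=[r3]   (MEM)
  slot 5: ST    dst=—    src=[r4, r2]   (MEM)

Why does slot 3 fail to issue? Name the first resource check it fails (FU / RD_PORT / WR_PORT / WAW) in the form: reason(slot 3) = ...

#0 MUL src=r4,r7 dispatched  <A:1 Mu:1 Ld:1 B:1 rd:4 wr:3>
#1 MEM src=r3,r5 dispatched  <A:1 Mu:1 Ld:0 B:1 rd:2 wr:3>
#2 ALU src=r6,r3 dispatched  <A:0 Mu:1 Ld:0 B:1 rd:0 wr:2>
#3 MUL src=r5,r0 held:RD_PORT  <A:0 Mu:1 Ld:0 B:1 rd:0 wr:2>
#4 MEM src=r3 held:FU  <A:0 Mu:1 Ld:0 B:1 rd:0 wr:2>
#5 MEM src=r4,r2 held:FU  <A:0 Mu:1 Ld:0 B:1 rd:0 wr:2>

reason(slot 3) = RD_PORT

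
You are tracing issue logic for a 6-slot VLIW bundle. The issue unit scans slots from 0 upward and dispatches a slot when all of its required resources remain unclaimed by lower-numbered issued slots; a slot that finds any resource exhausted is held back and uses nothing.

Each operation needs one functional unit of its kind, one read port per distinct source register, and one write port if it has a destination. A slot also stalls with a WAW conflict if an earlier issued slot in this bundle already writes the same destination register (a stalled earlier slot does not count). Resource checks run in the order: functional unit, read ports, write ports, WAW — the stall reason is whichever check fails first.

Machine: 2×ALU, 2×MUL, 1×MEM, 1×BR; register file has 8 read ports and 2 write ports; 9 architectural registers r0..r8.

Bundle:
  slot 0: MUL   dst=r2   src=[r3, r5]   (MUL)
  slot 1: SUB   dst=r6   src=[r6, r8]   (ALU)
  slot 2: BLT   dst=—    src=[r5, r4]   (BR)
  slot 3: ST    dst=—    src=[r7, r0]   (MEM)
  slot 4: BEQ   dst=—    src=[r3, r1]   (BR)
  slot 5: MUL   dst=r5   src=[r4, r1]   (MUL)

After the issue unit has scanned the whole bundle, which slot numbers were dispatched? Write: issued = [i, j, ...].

slot 0 (MUL): ISSUE — free A2,Mu1,Ld1,B1 rp6 wp1
slot 1 (ALU): ISSUE — free A1,Mu1,Ld1,B1 rp4 wp0
slot 2 (BR): ISSUE — free A1,Mu1,Ld1,B0 rp2 wp0
slot 3 (MEM): ISSUE — free A1,Mu1,Ld0,B0 rp0 wp0
slot 4 (BR): stall FU — free A1,Mu1,Ld0,B0 rp0 wp0
slot 5 (MUL): stall RD_PORT — free A1,Mu1,Ld0,B0 rp0 wp0

issued = [0, 1, 2, 3]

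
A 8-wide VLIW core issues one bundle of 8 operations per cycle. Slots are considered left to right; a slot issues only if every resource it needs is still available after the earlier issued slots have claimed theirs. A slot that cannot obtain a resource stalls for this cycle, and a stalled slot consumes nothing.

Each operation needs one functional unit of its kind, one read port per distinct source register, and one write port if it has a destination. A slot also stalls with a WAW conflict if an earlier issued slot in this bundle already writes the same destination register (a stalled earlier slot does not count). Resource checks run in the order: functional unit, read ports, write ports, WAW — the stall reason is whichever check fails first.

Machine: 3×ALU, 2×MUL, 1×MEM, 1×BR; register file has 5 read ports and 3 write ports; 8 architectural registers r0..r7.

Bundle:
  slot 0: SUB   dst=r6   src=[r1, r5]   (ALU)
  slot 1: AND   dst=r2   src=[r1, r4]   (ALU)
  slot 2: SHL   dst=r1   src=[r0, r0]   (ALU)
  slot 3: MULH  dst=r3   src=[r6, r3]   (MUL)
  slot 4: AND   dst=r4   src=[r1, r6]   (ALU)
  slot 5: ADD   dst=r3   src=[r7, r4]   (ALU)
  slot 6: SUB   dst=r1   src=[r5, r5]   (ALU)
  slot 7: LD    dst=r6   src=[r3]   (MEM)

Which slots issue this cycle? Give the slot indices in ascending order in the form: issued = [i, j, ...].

#0 ALU src=r1,r5 dispatched  <A:2 Mu:2 Ld:1 B:1 rd:3 wr:2>
#1 ALU src=r1,r4 dispatched  <A:1 Mu:2 Ld:1 B:1 rd:1 wr:1>
#2 ALU src=r0,r0 dispatched  <A:0 Mu:2 Ld:1 B:1 rd:0 wr:0>
#3 MUL src=r6,r3 held:RD_PORT  <A:0 Mu:2 Ld:1 B:1 rd:0 wr:0>
#4 ALU src=r1,r6 held:FU  <A:0 Mu:2 Ld:1 B:1 rd:0 wr:0>
#5 ALU src=r7,r4 held:FU  <A:0 Mu:2 Ld:1 B:1 rd:0 wr:0>
#6 ALU src=r5,r5 held:FU  <A:0 Mu:2 Ld:1 B:1 rd:0 wr:0>
#7 MEM src=r3 held:RD_PORT  <A:0 Mu:2 Ld:1 B:1 rd:0 wr:0>

issued = [0, 1, 2]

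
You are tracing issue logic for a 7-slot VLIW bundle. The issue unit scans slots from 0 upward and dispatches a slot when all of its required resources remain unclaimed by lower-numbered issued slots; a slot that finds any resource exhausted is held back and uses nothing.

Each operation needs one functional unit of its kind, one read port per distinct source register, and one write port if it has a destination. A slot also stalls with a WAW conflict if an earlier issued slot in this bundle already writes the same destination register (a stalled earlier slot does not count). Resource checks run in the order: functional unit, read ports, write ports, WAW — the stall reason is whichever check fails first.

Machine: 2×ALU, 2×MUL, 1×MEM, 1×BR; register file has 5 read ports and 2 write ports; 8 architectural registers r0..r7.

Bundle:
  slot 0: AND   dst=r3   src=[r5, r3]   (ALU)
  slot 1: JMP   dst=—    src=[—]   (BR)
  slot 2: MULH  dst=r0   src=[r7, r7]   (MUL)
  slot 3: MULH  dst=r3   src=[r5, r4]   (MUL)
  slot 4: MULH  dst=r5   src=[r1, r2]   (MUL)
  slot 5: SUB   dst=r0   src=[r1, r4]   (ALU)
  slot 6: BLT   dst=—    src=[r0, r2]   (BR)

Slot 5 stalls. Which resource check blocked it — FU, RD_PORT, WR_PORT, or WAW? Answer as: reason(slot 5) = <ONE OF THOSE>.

reason(slot 5) = WR_PORT

[0] ALU needs rd=2 wr=1: ok; after: ALU=1 MUL=2 MEM=1 BR=1, R=3, W=1
[1] BR needs rd=0 wr=0: ok; after: ALU=1 MUL=2 MEM=1 BR=0, R=3, W=1
[2] MUL needs rd=1 wr=1: ok; after: ALU=1 MUL=1 MEM=1 BR=0, R=2, W=0
[3] MUL needs rd=2 wr=1: WR_PORT; after: ALU=1 MUL=1 MEM=1 BR=0, R=2, W=0
[4] MUL needs rd=2 wr=1: WR_PORT; after: ALU=1 MUL=1 MEM=1 BR=0, R=2, W=0
[5] ALU needs rd=2 wr=1: WR_PORT; after: ALU=1 MUL=1 MEM=1 BR=0, R=2, W=0
[6] BR needs rd=2 wr=0: FU; after: ALU=1 MUL=1 MEM=1 BR=0, R=2, W=0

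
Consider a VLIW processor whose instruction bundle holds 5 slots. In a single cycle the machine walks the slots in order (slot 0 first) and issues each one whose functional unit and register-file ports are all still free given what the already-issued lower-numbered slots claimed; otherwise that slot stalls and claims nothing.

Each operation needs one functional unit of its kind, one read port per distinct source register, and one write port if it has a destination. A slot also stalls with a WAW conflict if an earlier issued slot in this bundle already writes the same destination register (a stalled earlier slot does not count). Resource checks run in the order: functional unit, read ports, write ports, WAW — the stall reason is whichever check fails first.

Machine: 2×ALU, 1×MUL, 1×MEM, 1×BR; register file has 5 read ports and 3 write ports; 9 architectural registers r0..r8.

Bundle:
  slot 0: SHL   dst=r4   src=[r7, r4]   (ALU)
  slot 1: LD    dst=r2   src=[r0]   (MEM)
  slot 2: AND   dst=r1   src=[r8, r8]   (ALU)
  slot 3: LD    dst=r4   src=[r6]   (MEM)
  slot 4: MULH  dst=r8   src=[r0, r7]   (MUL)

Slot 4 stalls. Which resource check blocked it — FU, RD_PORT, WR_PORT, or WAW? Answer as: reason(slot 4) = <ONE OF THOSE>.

reason(slot 4) = RD_PORT

  0. ALU→r4 ⇒ go  {1A/1Mu/1Ld/1B | 3r 2w}
  1. MEM→r2 ⇒ go  {1A/1Mu/0Ld/1B | 2r 1w}
  2. ALU→r1 ⇒ go  {0A/1Mu/0Ld/1B | 1r 0w}
  3. MEM→r4 ⇒ no(FU)  {0A/1Mu/0Ld/1B | 1r 0w}
  4. MUL→r8 ⇒ no(RD_PORT)  {0A/1Mu/0Ld/1B | 1r 0w}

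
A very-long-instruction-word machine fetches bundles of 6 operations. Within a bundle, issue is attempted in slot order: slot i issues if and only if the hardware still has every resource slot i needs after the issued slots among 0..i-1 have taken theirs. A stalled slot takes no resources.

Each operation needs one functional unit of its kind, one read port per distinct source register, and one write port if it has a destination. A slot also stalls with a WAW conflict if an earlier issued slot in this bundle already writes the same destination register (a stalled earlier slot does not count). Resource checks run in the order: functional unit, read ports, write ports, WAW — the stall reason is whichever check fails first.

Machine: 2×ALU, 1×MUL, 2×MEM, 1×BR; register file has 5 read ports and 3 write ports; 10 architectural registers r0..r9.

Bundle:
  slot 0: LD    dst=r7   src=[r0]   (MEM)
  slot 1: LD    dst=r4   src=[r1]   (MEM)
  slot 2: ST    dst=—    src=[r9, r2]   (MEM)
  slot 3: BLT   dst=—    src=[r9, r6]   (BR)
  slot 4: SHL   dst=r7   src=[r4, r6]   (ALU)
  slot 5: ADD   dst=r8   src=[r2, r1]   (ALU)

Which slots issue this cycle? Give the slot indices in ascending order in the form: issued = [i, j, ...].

issued = [0, 1, 3]

slot 0 (MEM): ISSUE — free A2,Mu1,Ld1,B1 rp4 wp2
slot 1 (MEM): ISSUE — free A2,Mu1,Ld0,B1 rp3 wp1
slot 2 (MEM): stall FU — free A2,Mu1,Ld0,B1 rp3 wp1
slot 3 (BR): ISSUE — free A2,Mu1,Ld0,B0 rp1 wp1
slot 4 (ALU): stall RD_PORT — free A2,Mu1,Ld0,B0 rp1 wp1
slot 5 (ALU): stall RD_PORT — free A2,Mu1,Ld0,B0 rp1 wp1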